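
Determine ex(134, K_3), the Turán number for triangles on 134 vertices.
ex(134, K_3) = ⌊134^2/4⌋ = 4489

Mantel (1907): a triangle-free graph on n vertices has at most ⌊n^2/4⌋ edges, with equality for the complete bipartite graph K_{⌊n/2⌋, ⌈n/2⌉}. For n = 134: ⌊134^2/4⌋ = ⌊17956/4⌋ = 4489. The extremal graph is K_{67, 67}, which has 67·67 = 4489 edges.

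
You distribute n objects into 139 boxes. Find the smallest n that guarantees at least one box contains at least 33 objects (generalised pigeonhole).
n = (33 − 1)·139 + 1 = 4449

By the generalised pigeonhole principle, to guarantee some box contains ≥ r objects we need more than (r − 1) · k objects total. Threshold: n = (r − 1) · k + 1. With r = 33 and k = 139: n = 32 · 139 + 1 = 4448 + 1 = 4449. For n = 4448 = 32 · 139, we can put exactly 32 objects in every box, avoiding 33 in any single one — so 4449 is tight.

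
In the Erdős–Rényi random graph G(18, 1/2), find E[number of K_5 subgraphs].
E[# K_5] = C(18, 5) · (1/2)^C(5, 2) = 8568 / 2^10 = 1071/128 = 8.3671875

For each 5-subset S of vertices (there are C(18, 5) = 8568 such S), let X_S = 1 if S induces a K_5 (all C(5, 2) = 10 edges present). Then P(X_S = 1) = (1/2)^10 = 1/1024. By linearity of expectation, E[# K_5] = C(18, 5) · (1/2)^10 = 8568 / 1024 = 1071/128 = 8.3671875.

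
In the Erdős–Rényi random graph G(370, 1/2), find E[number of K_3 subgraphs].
E[# K_3] = C(370, 3) · (1/2)^C(3, 2) = 8373840 / 2^3 = 1046730

For each 3-subset S of vertices (there are C(370, 3) = 8373840 such S), let X_S = 1 if S induces a K_3 (all C(3, 2) = 3 edges present). Then P(X_S = 1) = (1/2)^3 = 1/8. By linearity of expectation, E[# K_3] = C(370, 3) · (1/2)^3 = 8373840 / 8 = 1046730.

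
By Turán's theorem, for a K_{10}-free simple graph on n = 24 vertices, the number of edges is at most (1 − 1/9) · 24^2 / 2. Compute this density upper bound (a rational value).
Turán density bound = (8/9) · 24^2/2 = 256

Turán's theorem: ex(n, K_{r+1}) is achieved by the complete r-partite Turán graph T(n, r) with parts as balanced as possible, and is at most (1 − 1/r) · n^2/2. For r = 9, n = 24: the density bound is (8/9) · 576/2 = 256. The integer-valued extremum is e(T(24, 9)) = 255, which is strictly less than the density bound 256 since 9 ∤ 24 (the parts of T(24, 9) cannot all be equal).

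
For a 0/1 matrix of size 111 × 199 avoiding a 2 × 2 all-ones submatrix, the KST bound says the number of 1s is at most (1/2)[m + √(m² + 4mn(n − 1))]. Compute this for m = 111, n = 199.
z(111, 199; 2, 2) ≤ (1/2)[111 + √(111² + 4·111·199·198)] = (1/2)[111 + √17506809] = 2147.5569

Kővári–Sós–Turán: let r_1, ..., r_111 be the row sums and z = Σ r_i the total number of 1s. Each pair of columns can share at most one row with both entries 1 (else a 2×2 all-ones block appears), so Σ_i C(r_i, 2) ≤ C(199, 2) = 19701. By convexity Σ_i C(r_i, 2) ≥ 111·C(z/111, 2) = z(z − 111)/(2·111), giving z² − 111z − 111·199·198 ≤ 0 and hence z ≤ (1/2)[111 + √(12321 + 4·4373622)] = (1/2)[111 + √17506809] ≈ (1/2)(111 + 4184.1139) = 2147.5569.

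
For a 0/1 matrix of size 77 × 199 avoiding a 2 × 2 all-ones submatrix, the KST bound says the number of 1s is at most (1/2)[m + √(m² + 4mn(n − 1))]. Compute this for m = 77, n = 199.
z(77, 199; 2, 2) ≤ (1/2)[77 + √(77² + 4·77·199·198)] = (1/2)[77 + √12141745] = 1780.7503

Kővári–Sós–Turán: let r_1, ..., r_77 be the row sums and z = Σ r_i the total number of 1s. Each pair of columns can share at most one row with both entries 1 (else a 2×2 all-ones block appears), so Σ_i C(r_i, 2) ≤ C(199, 2) = 19701. By convexity Σ_i C(r_i, 2) ≥ 77·C(z/77, 2) = z(z − 77)/(2·77), giving z² − 77z − 77·199·198 ≤ 0 and hence z ≤ (1/2)[77 + √(5929 + 4·3033954)] = (1/2)[77 + √12141745] ≈ (1/2)(77 + 3484.5007) = 1780.7503.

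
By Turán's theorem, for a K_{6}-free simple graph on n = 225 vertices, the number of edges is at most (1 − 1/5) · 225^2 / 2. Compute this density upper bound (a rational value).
Turán density bound = (4/5) · 225^2/2 = 20250

Turán's theorem: ex(n, K_{r+1}) is achieved by the complete r-partite Turán graph T(n, r) with parts as balanced as possible, and is at most (1 − 1/r) · n^2/2. For r = 5, n = 225: the density bound is (4/5) · 50625/2 = 20250. Since 5 ∣ 225, the Turán graph T(225, 5) has parts of equal size 45, and its edge count e(T(225, 5)) = 20250 attains the density bound exactly.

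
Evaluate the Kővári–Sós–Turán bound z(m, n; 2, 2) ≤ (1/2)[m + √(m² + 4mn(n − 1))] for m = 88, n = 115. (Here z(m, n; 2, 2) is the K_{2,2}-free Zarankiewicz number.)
z(88, 115; 2, 2) ≤ (1/2)[88 + √(88² + 4·88·115·114)] = (1/2)[88 + √4622464] = 1118.9958

Kővári–Sós–Turán: let r_1, ..., r_88 be the row sums and z = Σ r_i the total number of 1s. Each pair of columns can share at most one row with both entries 1 (else a 2×2 all-ones block appears), so Σ_i C(r_i, 2) ≤ C(115, 2) = 6555. By convexity Σ_i C(r_i, 2) ≥ 88·C(z/88, 2) = z(z − 88)/(2·88), giving z² − 88z − 88·115·114 ≤ 0 and hence z ≤ (1/2)[88 + √(7744 + 4·1153680)] = (1/2)[88 + √4622464] ≈ (1/2)(88 + 2149.9916) = 1118.9958.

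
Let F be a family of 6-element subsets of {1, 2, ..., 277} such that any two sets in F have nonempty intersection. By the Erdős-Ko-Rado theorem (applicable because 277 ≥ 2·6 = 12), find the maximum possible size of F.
max |F| = C(276, 5) = 12868936080

Erdős-Ko-Rado (1961): when n ≥ 2k, max |F| = C(n−1, k−1). The bound is attained by the star {A : i ∈ A} for any fixed i ∈ [n]. Here C(277−1, 6−1) = C(276, 5) = 12868936080.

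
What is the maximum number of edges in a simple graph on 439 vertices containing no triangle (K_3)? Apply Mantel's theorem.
ex(439, K_3) = ⌊439^2/4⌋ = 48180

Mantel (1907): a triangle-free graph on n vertices has at most ⌊n^2/4⌋ edges, with equality for the complete bipartite graph K_{⌊n/2⌋, ⌈n/2⌉}. For n = 439: ⌊439^2/4⌋ = ⌊192721/4⌋ = 48180. The extremal graph is K_{219, 220}, which has 219·220 = 48180 edges.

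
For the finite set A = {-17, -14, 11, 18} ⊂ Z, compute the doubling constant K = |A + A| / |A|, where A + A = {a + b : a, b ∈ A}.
K = |A + A| / |A| = 10/4 = 5/2

Enumerate A + A = {a + b : a, b ∈ A}. With |A| = 4, there are |A|^2 = 16 ordered sum pairs; collecting distinct values, A + A = {-34, -31, -28, -6, -3, 1, 4, 22, 29, 36}, so |A + A| = 10. Thus K = 10/4 = 5/2. For comparison, the minimum possible |A + A| over all 4-element sets is 2·4 − 1 = 7 (so min K = 7/4), attained only by arithmetic progressions.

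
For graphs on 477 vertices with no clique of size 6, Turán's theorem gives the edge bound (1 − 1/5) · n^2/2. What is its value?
Turán density bound = (4/5) · 477^2/2 = 455058/5 ≈ 91011.6

Turán's theorem: ex(n, K_{r+1}) is achieved by the complete r-partite Turán graph T(n, r) with parts as balanced as possible, and is at most (1 − 1/r) · n^2/2. For r = 5, n = 477: the density bound is (4/5) · 227529/2 = 455058/5 ≈ 91011.6. The integer-valued extremum is e(T(477, 5)) = 91011, which is strictly less than the density bound 455058/5 since 5 ∤ 477 (the parts of T(477, 5) cannot all be equal).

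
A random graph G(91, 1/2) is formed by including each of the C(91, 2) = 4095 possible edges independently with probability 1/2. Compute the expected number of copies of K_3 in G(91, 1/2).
E[# K_3] = C(91, 3) · (1/2)^C(3, 2) = 121485 / 2^3 = 15185.625

For each 3-subset S of vertices (there are C(91, 3) = 121485 such S), let X_S = 1 if S induces a K_3 (all C(3, 2) = 3 edges present). Then P(X_S = 1) = (1/2)^3 = 1/8. By linearity of expectation, E[# K_3] = C(91, 3) · (1/2)^3 = 121485 / 8 = 15185.625.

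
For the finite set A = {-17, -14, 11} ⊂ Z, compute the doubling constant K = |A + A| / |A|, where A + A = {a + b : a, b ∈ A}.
K = |A + A| / |A| = 6/3 = 2

Enumerate A + A = {a + b : a, b ∈ A}. With |A| = 3, there are |A|^2 = 9 ordered sum pairs; collecting distinct values, A + A = {-34, -31, -28, -6, -3, 22}, so |A + A| = 6. Thus K = 6/3 = 2. For comparison, the minimum possible |A + A| over all 3-element sets is 2·3 − 1 = 5 (so min K = 5/3), attained only by arithmetic progressions.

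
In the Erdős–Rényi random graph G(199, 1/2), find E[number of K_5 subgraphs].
E[# K_5] = C(199, 5) · (1/2)^C(5, 2) = 2472258789 / 2^10 ≈ 2414315.223633

For each 5-subset S of vertices (there are C(199, 5) = 2472258789 such S), let X_S = 1 if S induces a K_5 (all C(5, 2) = 10 edges present). Then P(X_S = 1) = (1/2)^10 = 1/1024. By linearity of expectation, E[# K_5] = C(199, 5) · (1/2)^10 = 2472258789 / 1024 ≈ 2414315.223633.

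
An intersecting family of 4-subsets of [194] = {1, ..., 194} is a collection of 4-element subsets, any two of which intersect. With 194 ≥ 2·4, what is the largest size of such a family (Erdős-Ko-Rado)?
max |F| = C(193, 3) = 1179616

The Erdős-Ko-Rado theorem states: for n ≥ 2k, an intersecting family of k-subsets of an n-element set has size at most C(n − 1, k − 1), with equality for 'star' families {A ⊆ [n] : |A| = k, i ∈ A} (fix an element i). For n = 194, k = 4: C(193, 3) = 1179616.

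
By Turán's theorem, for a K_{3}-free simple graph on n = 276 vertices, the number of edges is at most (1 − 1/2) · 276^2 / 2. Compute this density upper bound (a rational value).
Turán density bound = (1/2) · 276^2/2 = 19044

Turán's theorem: ex(n, K_{r+1}) is achieved by the complete r-partite Turán graph T(n, r) with parts as balanced as possible, and is at most (1 − 1/r) · n^2/2. For r = 2, n = 276: the density bound is (1/2) · 76176/2 = 19044. Since 2 ∣ 276, the Turán graph T(276, 2) has parts of equal size 138, and its edge count e(T(276, 2)) = 19044 attains the density bound exactly.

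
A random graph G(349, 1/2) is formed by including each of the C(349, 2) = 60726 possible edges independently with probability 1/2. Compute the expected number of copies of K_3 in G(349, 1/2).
E[# K_3] = C(349, 3) · (1/2)^C(3, 2) = 7023974 / 2^3 = 3511987/4 = 877996.75

For each 3-subset S of vertices (there are C(349, 3) = 7023974 such S), let X_S = 1 if S induces a K_3 (all C(3, 2) = 3 edges present). Then P(X_S = 1) = (1/2)^3 = 1/8. By linearity of expectation, E[# K_3] = C(349, 3) · (1/2)^3 = 7023974 / 8 = 3511987/4 = 877996.75.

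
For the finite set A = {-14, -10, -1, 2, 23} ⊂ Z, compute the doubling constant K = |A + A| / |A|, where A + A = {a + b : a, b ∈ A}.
K = |A + A| / |A| = 15/5 = 3

Enumerate A + A = {a + b : a, b ∈ A}. With |A| = 5, there are |A|^2 = 25 ordered sum pairs; collecting distinct values, A + A = {-28, -24, -20, -15, -12, -11, -8, -2, 1, 4, 9, 13, 22, 25, 46}, so |A + A| = 15. Thus K = 15/5 = 3. For comparison, the minimum possible |A + A| over all 5-element sets is 2·5 − 1 = 9 (so min K = 9/5), attained only by arithmetic progressions.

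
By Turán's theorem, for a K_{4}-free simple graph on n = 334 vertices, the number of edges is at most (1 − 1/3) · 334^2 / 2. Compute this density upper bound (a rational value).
Turán density bound = (2/3) · 334^2/2 = 111556/3 ≈ 37185.3333

Turán's theorem: ex(n, K_{r+1}) is achieved by the complete r-partite Turán graph T(n, r) with parts as balanced as possible, and is at most (1 − 1/r) · n^2/2. For r = 3, n = 334: the density bound is (2/3) · 111556/2 = 111556/3 ≈ 37185.3333. The integer-valued extremum is e(T(334, 3)) = 37185, which is strictly less than the density bound 111556/3 since 3 ∤ 334 (the parts of T(334, 3) cannot all be equal).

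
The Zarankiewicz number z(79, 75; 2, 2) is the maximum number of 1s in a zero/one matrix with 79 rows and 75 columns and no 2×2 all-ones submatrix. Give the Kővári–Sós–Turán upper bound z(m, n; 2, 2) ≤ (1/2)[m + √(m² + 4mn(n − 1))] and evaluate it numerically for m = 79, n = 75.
z(79, 75; 2, 2) ≤ (1/2)[79 + √(79² + 4·79·75·74)] = (1/2)[79 + √1760041] = 702.8327

Kővári–Sós–Turán: let r_1, ..., r_79 be the row sums and z = Σ r_i the total number of 1s. Each pair of columns can share at most one row with both entries 1 (else a 2×2 all-ones block appears), so Σ_i C(r_i, 2) ≤ C(75, 2) = 2775. By convexity Σ_i C(r_i, 2) ≥ 79·C(z/79, 2) = z(z − 79)/(2·79), giving z² − 79z − 79·75·74 ≤ 0 and hence z ≤ (1/2)[79 + √(6241 + 4·438450)] = (1/2)[79 + √1760041] ≈ (1/2)(79 + 1326.6654) = 702.8327.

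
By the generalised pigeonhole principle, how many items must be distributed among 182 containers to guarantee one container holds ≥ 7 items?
n = (7 − 1)·182 + 1 = 1093

By the generalised pigeonhole principle, to guarantee some box contains ≥ r objects we need more than (r − 1) · k objects total. Threshold: n = (r − 1) · k + 1. With r = 7 and k = 182: n = 6 · 182 + 1 = 1092 + 1 = 1093. For n = 1092 = 6 · 182, we can put exactly 6 objects in every box, avoiding 7 in any single one — so 1093 is tight.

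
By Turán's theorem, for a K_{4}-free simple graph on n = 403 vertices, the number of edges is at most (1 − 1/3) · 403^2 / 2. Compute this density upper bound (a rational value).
Turán density bound = (2/3) · 403^2/2 = 162409/3 ≈ 54136.3333

Turán's theorem: ex(n, K_{r+1}) is achieved by the complete r-partite Turán graph T(n, r) with parts as balanced as possible, and is at most (1 − 1/r) · n^2/2. For r = 3, n = 403: the density bound is (2/3) · 162409/2 = 162409/3 ≈ 54136.3333. The integer-valued extremum is e(T(403, 3)) = 54136, which is strictly less than the density bound 162409/3 since 3 ∤ 403 (the parts of T(403, 3) cannot all be equal).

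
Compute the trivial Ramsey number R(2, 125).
R(2, 125) = 125

R(2, k) = k for all k ≥ 2: in a 2-colouring of K_k, either some edge is red (a red K_2) or all edges are blue (a blue K_k). And K_{124} coloured all-blue has no blue K_125, so R(2, 125) > 124. Hence R(2, 125) = 125.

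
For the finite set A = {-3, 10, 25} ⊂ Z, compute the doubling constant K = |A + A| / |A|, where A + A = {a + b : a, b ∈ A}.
K = |A + A| / |A| = 6/3 = 2

Enumerate A + A = {a + b : a, b ∈ A}. With |A| = 3, there are |A|^2 = 9 ordered sum pairs; collecting distinct values, A + A = {-6, 7, 20, 22, 35, 50}, so |A + A| = 6. Thus K = 6/3 = 2. For comparison, the minimum possible |A + A| over all 3-element sets is 2·3 − 1 = 5 (so min K = 5/3), attained only by arithmetic progressions.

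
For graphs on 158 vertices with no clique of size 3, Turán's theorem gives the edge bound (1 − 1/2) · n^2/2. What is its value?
Turán density bound = (1/2) · 158^2/2 = 6241

Turán's theorem: ex(n, K_{r+1}) is achieved by the complete r-partite Turán graph T(n, r) with parts as balanced as possible, and is at most (1 − 1/r) · n^2/2. For r = 2, n = 158: the density bound is (1/2) · 24964/2 = 6241. Since 2 ∣ 158, the Turán graph T(158, 2) has parts of equal size 79, and its edge count e(T(158, 2)) = 6241 attains the density bound exactly.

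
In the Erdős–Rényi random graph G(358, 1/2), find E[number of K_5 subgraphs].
E[# K_5] = C(358, 5) · (1/2)^C(5, 2) = 47648760726 / 2^10 = 23824380363/512 ≈ 46531992.896484

For each 5-subset S of vertices (there are C(358, 5) = 47648760726 such S), let X_S = 1 if S induces a K_5 (all C(5, 2) = 10 edges present). Then P(X_S = 1) = (1/2)^10 = 1/1024. By linearity of expectation, E[# K_5] = C(358, 5) · (1/2)^10 = 47648760726 / 1024 = 23824380363/512 ≈ 46531992.896484.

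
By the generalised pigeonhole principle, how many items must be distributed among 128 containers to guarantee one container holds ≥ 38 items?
n = (38 − 1)·128 + 1 = 4737

By the generalised pigeonhole principle, to guarantee some box contains ≥ r objects we need more than (r − 1) · k objects total. Threshold: n = (r − 1) · k + 1. With r = 38 and k = 128: n = 37 · 128 + 1 = 4736 + 1 = 4737. For n = 4736 = 37 · 128, we can put exactly 37 objects in every box, avoiding 38 in any single one — so 4737 is tight.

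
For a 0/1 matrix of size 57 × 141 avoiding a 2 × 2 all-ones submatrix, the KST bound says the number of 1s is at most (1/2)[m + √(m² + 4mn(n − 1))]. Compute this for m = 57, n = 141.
z(57, 141; 2, 2) ≤ (1/2)[57 + √(57² + 4·57·141·140)] = (1/2)[57 + √4503969] = 1089.6278

Kővári–Sós–Turán: let r_1, ..., r_57 be the row sums and z = Σ r_i the total number of 1s. Each pair of columns can share at most one row with both entries 1 (else a 2×2 all-ones block appears), so Σ_i C(r_i, 2) ≤ C(141, 2) = 9870. By convexity Σ_i C(r_i, 2) ≥ 57·C(z/57, 2) = z(z − 57)/(2·57), giving z² − 57z − 57·141·140 ≤ 0 and hence z ≤ (1/2)[57 + √(3249 + 4·1125180)] = (1/2)[57 + √4503969] ≈ (1/2)(57 + 2122.2556) = 1089.6278.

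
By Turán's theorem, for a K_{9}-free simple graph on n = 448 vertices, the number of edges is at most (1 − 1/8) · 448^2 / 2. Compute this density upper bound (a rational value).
Turán density bound = (7/8) · 448^2/2 = 87808

Turán's theorem: ex(n, K_{r+1}) is achieved by the complete r-partite Turán graph T(n, r) with parts as balanced as possible, and is at most (1 − 1/r) · n^2/2. For r = 8, n = 448: the density bound is (7/8) · 200704/2 = 87808. Since 8 ∣ 448, the Turán graph T(448, 8) has parts of equal size 56, and its edge count e(T(448, 8)) = 87808 attains the density bound exactly.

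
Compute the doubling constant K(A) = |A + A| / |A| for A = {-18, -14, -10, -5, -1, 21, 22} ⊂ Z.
K = |A + A| / |A| = 25/7

Enumerate A + A = {a + b : a, b ∈ A}. With |A| = 7, there are |A|^2 = 49 ordered sum pairs; collecting distinct values, A + A = {-36, -32, -28, -24, -23, -20, -19, -15, -11, -10, -6, -2, 3, 4, 7, 8, 11, 12, 16, 17, 20, 21, 42, 43, 44}, so |A + A| = 25. Thus K = 25/7. For comparison, the minimum possible |A + A| over all 7-element sets is 2·7 − 1 = 13 (so min K = 13/7), attained only by arithmetic progressions.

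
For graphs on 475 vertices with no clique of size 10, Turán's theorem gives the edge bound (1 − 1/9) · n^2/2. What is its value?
Turán density bound = (8/9) · 475^2/2 = 902500/9 ≈ 100277.7778

Turán's theorem: ex(n, K_{r+1}) is achieved by the complete r-partite Turán graph T(n, r) with parts as balanced as possible, and is at most (1 − 1/r) · n^2/2. For r = 9, n = 475: the density bound is (8/9) · 225625/2 = 902500/9 ≈ 100277.7778. The integer-valued extremum is e(T(475, 9)) = 100277, which is strictly less than the density bound 902500/9 since 9 ∤ 475 (the parts of T(475, 9) cannot all be equal).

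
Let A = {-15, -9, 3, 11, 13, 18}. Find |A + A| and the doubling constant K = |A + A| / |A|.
K = |A + A| / |A| = 21/6 = 7/2

Enumerate A + A = {a + b : a, b ∈ A}. With |A| = 6, there are |A|^2 = 36 ordered sum pairs; collecting distinct values, A + A = {-30, -24, -18, -12, -6, -4, -2, 2, 3, 4, 6, 9, 14, 16, 21, 22, 24, 26, 29, 31, 36}, so |A + A| = 21. Thus K = 21/6 = 7/2. For comparison, the minimum possible |A + A| over all 6-element sets is 2·6 − 1 = 11 (so min K = 11/6), attained only by arithmetic progressions.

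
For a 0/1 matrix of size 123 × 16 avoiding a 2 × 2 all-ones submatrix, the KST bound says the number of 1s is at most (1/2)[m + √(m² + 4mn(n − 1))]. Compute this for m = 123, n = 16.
z(123, 16; 2, 2) ≤ (1/2)[123 + √(123² + 4·123·16·15)] = (1/2)[123 + √133209] = 243.989

Kővári–Sós–Turán: let r_1, ..., r_123 be the row sums and z = Σ r_i the total number of 1s. Each pair of columns can share at most one row with both entries 1 (else a 2×2 all-ones block appears), so Σ_i C(r_i, 2) ≤ C(16, 2) = 120. By convexity Σ_i C(r_i, 2) ≥ 123·C(z/123, 2) = z(z − 123)/(2·123), giving z² − 123z − 123·16·15 ≤ 0 and hence z ≤ (1/2)[123 + √(15129 + 4·29520)] = (1/2)[123 + √133209] ≈ (1/2)(123 + 364.9781) = 243.989.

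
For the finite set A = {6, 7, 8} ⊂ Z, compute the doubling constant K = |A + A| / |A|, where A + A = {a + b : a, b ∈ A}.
K = |A + A| / |A| = 5/3

Enumerate A + A = {a + b : a, b ∈ A}. With |A| = 3, there are |A|^2 = 9 ordered sum pairs; collecting distinct values, A + A = {12, 13, 14, 15, 16}, so |A + A| = 5. Thus K = 5/3. Here |A + A| = 2|A| − 1 = 5, the minimum possible — so K = 5/3 is minimal, which holds iff A is an arithmetic progression.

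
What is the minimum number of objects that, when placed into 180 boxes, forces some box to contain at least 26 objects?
n = (26 − 1)·180 + 1 = 4501

By the generalised pigeonhole principle, to guarantee some box contains ≥ r objects we need more than (r − 1) · k objects total. Threshold: n = (r − 1) · k + 1. With r = 26 and k = 180: n = 25 · 180 + 1 = 4500 + 1 = 4501. For n = 4500 = 25 · 180, we can put exactly 25 objects in every box, avoiding 26 in any single one — so 4501 is tight.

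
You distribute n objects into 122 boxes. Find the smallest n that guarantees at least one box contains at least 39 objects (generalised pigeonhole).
n = (39 − 1)·122 + 1 = 4637

By the generalised pigeonhole principle, to guarantee some box contains ≥ r objects we need more than (r − 1) · k objects total. Threshold: n = (r − 1) · k + 1. With r = 39 and k = 122: n = 38 · 122 + 1 = 4636 + 1 = 4637. For n = 4636 = 38 · 122, we can put exactly 38 objects in every box, avoiding 39 in any single one — so 4637 is tight.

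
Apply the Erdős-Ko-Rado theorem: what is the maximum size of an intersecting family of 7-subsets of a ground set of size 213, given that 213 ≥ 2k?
max |F| = C(212, 6) = 117404591304

The Erdős-Ko-Rado theorem states: for n ≥ 2k, an intersecting family of k-subsets of an n-element set has size at most C(n − 1, k − 1), with equality for 'star' families {A ⊆ [n] : |A| = k, i ∈ A} (fix an element i). For n = 213, k = 7: C(212, 6) = 117404591304.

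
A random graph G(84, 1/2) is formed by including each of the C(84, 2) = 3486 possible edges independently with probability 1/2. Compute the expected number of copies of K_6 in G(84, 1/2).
E[# K_6] = C(84, 6) · (1/2)^C(6, 2) = 406481544 / 2^15 = 50810193/4096 ≈ 12404.832275

For each 6-subset S of vertices (there are C(84, 6) = 406481544 such S), let X_S = 1 if S induces a K_6 (all C(6, 2) = 15 edges present). Then P(X_S = 1) = (1/2)^15 = 1/32768. By linearity of expectation, E[# K_6] = C(84, 6) · (1/2)^15 = 406481544 / 32768 = 50810193/4096 ≈ 12404.832275.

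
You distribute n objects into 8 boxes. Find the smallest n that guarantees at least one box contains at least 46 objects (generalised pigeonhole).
n = (46 − 1)·8 + 1 = 361

By the generalised pigeonhole principle, to guarantee some box contains ≥ r objects we need more than (r − 1) · k objects total. Threshold: n = (r − 1) · k + 1. With r = 46 and k = 8: n = 45 · 8 + 1 = 360 + 1 = 361. For n = 360 = 45 · 8, we can put exactly 45 objects in every box, avoiding 46 in any single one — so 361 is tight.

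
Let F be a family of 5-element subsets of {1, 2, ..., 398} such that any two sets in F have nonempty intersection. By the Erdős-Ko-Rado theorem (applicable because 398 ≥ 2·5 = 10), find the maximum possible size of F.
max |F| = C(397, 4) = 1019454315

Erdős-Ko-Rado (1961): when n ≥ 2k, max |F| = C(n−1, k−1). The bound is attained by the star {A : i ∈ A} for any fixed i ∈ [n]. Here C(398−1, 5−1) = C(397, 4) = 1019454315.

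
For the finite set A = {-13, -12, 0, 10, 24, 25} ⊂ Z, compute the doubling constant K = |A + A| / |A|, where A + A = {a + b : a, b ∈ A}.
K = |A + A| / |A| = 20/6 = 10/3

Enumerate A + A = {a + b : a, b ∈ A}. With |A| = 6, there are |A|^2 = 36 ordered sum pairs; collecting distinct values, A + A = {-26, -25, -24, -13, -12, -3, -2, 0, 10, 11, 12, 13, 20, 24, 25, 34, 35, 48, 49, 50}, so |A + A| = 20. Thus K = 20/6 = 10/3. For comparison, the minimum possible |A + A| over all 6-element sets is 2·6 − 1 = 11 (so min K = 11/6), attained only by arithmetic progressions.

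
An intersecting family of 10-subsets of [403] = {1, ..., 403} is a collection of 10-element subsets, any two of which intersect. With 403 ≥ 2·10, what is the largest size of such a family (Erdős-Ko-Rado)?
max |F| = C(402, 9) = 690402510704386700

Erdős-Ko-Rado (1961): when n ≥ 2k, max |F| = C(n−1, k−1). The bound is attained by the star {A : i ∈ A} for any fixed i ∈ [n]. Here C(403−1, 10−1) = C(402, 9) = 690402510704386700.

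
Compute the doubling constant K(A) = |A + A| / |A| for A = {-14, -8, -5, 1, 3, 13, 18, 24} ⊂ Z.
K = |A + A| / |A| = 31/8

Enumerate A + A = {a + b : a, b ∈ A}. With |A| = 8, there are |A|^2 = 64 ordered sum pairs; collecting distinct values, A + A = {-28, -22, -19, -16, -13, -11, -10, -7, -5, -4, -2, -1, 2, 4, 5, 6, 8, 10, 13, 14, 16, 19, 21, 25, 26, 27, 31, 36, 37, 42, 48}, so |A + A| = 31. Thus K = 31/8. For comparison, the minimum possible |A + A| over all 8-element sets is 2·8 − 1 = 15 (so min K = 15/8), attained only by arithmetic progressions.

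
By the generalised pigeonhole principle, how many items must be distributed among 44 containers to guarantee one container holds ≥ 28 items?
n = (28 − 1)·44 + 1 = 1189

By the generalised pigeonhole principle, to guarantee some box contains ≥ r objects we need more than (r − 1) · k objects total. Threshold: n = (r − 1) · k + 1. With r = 28 and k = 44: n = 27 · 44 + 1 = 1188 + 1 = 1189. For n = 1188 = 27 · 44, we can put exactly 27 objects in every box, avoiding 28 in any single one — so 1189 is tight.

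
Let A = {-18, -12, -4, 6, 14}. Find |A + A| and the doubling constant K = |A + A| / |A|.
K = |A + A| / |A| = 14/5

Enumerate A + A = {a + b : a, b ∈ A}. With |A| = 5, there are |A|^2 = 25 ordered sum pairs; collecting distinct values, A + A = {-36, -30, -24, -22, -16, -12, -8, -6, -4, 2, 10, 12, 20, 28}, so |A + A| = 14. Thus K = 14/5. For comparison, the minimum possible |A + A| over all 5-element sets is 2·5 − 1 = 9 (so min K = 9/5), attained only by arithmetic progressions.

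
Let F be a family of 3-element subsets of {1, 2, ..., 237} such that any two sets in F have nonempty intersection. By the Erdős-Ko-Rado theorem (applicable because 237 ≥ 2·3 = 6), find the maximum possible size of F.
max |F| = C(236, 2) = 27730

The Erdős-Ko-Rado theorem states: for n ≥ 2k, an intersecting family of k-subsets of an n-element set has size at most C(n − 1, k − 1), with equality for 'star' families {A ⊆ [n] : |A| = k, i ∈ A} (fix an element i). For n = 237, k = 3: C(236, 2) = 27730.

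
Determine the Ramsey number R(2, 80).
R(2, 80) = 80

R(2, k) = k for all k ≥ 2: in a 2-colouring of K_k, either some edge is red (a red K_2) or all edges are blue (a blue K_k). And K_{79} coloured all-blue has no blue K_80, so R(2, 80) > 79. Hence R(2, 80) = 80.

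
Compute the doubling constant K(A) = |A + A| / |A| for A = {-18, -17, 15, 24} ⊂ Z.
K = |A + A| / |A| = 10/4 = 5/2

Enumerate A + A = {a + b : a, b ∈ A}. With |A| = 4, there are |A|^2 = 16 ordered sum pairs; collecting distinct values, A + A = {-36, -35, -34, -3, -2, 6, 7, 30, 39, 48}, so |A + A| = 10. Thus K = 10/4 = 5/2. For comparison, the minimum possible |A + A| over all 4-element sets is 2·4 − 1 = 7 (so min K = 7/4), attained only by arithmetic progressions.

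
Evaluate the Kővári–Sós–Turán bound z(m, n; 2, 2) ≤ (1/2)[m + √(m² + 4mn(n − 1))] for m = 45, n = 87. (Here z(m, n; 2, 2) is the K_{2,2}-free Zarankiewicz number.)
z(45, 87; 2, 2) ≤ (1/2)[45 + √(45² + 4·45·87·86)] = (1/2)[45 + √1348785] = 603.186

Kővári–Sós–Turán: let r_1, ..., r_45 be the row sums and z = Σ r_i the total number of 1s. Each pair of columns can share at most one row with both entries 1 (else a 2×2 all-ones block appears), so Σ_i C(r_i, 2) ≤ C(87, 2) = 3741. By convexity Σ_i C(r_i, 2) ≥ 45·C(z/45, 2) = z(z − 45)/(2·45), giving z² − 45z − 45·87·86 ≤ 0 and hence z ≤ (1/2)[45 + √(2025 + 4·336690)] = (1/2)[45 + √1348785] ≈ (1/2)(45 + 1161.372) = 603.186.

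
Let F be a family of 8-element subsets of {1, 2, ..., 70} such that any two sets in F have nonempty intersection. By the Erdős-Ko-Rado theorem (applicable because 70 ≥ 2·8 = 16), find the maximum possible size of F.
max |F| = C(69, 7) = 1078897248

The Erdős-Ko-Rado theorem states: for n ≥ 2k, an intersecting family of k-subsets of an n-element set has size at most C(n − 1, k − 1), with equality for 'star' families {A ⊆ [n] : |A| = k, i ∈ A} (fix an element i). For n = 70, k = 8: C(69, 7) = 1078897248.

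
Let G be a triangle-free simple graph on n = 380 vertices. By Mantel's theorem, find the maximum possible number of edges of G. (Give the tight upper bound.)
ex(380, K_3) = ⌊380^2/4⌋ = 36100

Mantel (1907): a triangle-free graph on n vertices has at most ⌊n^2/4⌋ edges, with equality for the complete bipartite graph K_{⌊n/2⌋, ⌈n/2⌉}. For n = 380: ⌊380^2/4⌋ = ⌊144400/4⌋ = 36100. The extremal graph is K_{190, 190}, which has 190·190 = 36100 edges.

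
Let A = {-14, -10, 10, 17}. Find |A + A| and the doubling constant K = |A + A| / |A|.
K = |A + A| / |A| = 10/4 = 5/2

Enumerate A + A = {a + b : a, b ∈ A}. With |A| = 4, there are |A|^2 = 16 ordered sum pairs; collecting distinct values, A + A = {-28, -24, -20, -4, 0, 3, 7, 20, 27, 34}, so |A + A| = 10. Thus K = 10/4 = 5/2. For comparison, the minimum possible |A + A| over all 4-element sets is 2·4 − 1 = 7 (so min K = 7/4), attained only by arithmetic progressions.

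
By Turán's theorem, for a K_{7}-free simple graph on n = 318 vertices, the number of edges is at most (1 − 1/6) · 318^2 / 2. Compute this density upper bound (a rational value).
Turán density bound = (5/6) · 318^2/2 = 42135

Turán's theorem: ex(n, K_{r+1}) is achieved by the complete r-partite Turán graph T(n, r) with parts as balanced as possible, and is at most (1 − 1/r) · n^2/2. For r = 6, n = 318: the density bound is (5/6) · 101124/2 = 42135. Since 6 ∣ 318, the Turán graph T(318, 6) has parts of equal size 53, and its edge count e(T(318, 6)) = 42135 attains the density bound exactly.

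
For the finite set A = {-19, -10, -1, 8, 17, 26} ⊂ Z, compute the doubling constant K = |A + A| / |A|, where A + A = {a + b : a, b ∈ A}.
K = |A + A| / |A| = 11/6

Enumerate A + A = {a + b : a, b ∈ A}. With |A| = 6, there are |A|^2 = 36 ordered sum pairs; collecting distinct values, A + A = {-38, -29, -20, -11, -2, 7, 16, 25, 34, 43, 52}, so |A + A| = 11. Thus K = 11/6. Here |A + A| = 2|A| − 1 = 11, the minimum possible — so K = 11/6 is minimal, which holds iff A is an arithmetic progression.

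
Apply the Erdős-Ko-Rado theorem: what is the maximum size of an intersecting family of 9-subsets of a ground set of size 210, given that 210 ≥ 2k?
max |F| = C(209, 8) = 78842084729694

Erdős-Ko-Rado (1961): when n ≥ 2k, max |F| = C(n−1, k−1). The bound is attained by the star {A : i ∈ A} for any fixed i ∈ [n]. Here C(210−1, 9−1) = C(209, 8) = 78842084729694.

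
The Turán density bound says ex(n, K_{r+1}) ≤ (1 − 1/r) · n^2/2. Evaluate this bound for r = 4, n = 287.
Turán density bound = (3/4) · 287^2/2 = 247107/8 ≈ 30888.375

Turán's theorem: ex(n, K_{r+1}) is achieved by the complete r-partite Turán graph T(n, r) with parts as balanced as possible, and is at most (1 − 1/r) · n^2/2. For r = 4, n = 287: the density bound is (3/4) · 82369/2 = 247107/8 ≈ 30888.375. The integer-valued extremum is e(T(287, 4)) = 30888, which is strictly less than the density bound 247107/8 since 4 ∤ 287 (the parts of T(287, 4) cannot all be equal).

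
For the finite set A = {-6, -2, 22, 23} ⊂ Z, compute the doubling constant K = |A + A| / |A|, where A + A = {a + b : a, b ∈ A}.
K = |A + A| / |A| = 10/4 = 5/2

Enumerate A + A = {a + b : a, b ∈ A}. With |A| = 4, there are |A|^2 = 16 ordered sum pairs; collecting distinct values, A + A = {-12, -8, -4, 16, 17, 20, 21, 44, 45, 46}, so |A + A| = 10. Thus K = 10/4 = 5/2. For comparison, the minimum possible |A + A| over all 4-element sets is 2·4 − 1 = 7 (so min K = 7/4), attained only by arithmetic progressions.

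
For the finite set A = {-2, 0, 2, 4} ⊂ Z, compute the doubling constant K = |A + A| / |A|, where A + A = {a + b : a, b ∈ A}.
K = |A + A| / |A| = 7/4

Enumerate A + A = {a + b : a, b ∈ A}. With |A| = 4, there are |A|^2 = 16 ordered sum pairs; collecting distinct values, A + A = {-4, -2, 0, 2, 4, 6, 8}, so |A + A| = 7. Thus K = 7/4. Here |A + A| = 2|A| − 1 = 7, the minimum possible — so K = 7/4 is minimal, which holds iff A is an arithmetic progression.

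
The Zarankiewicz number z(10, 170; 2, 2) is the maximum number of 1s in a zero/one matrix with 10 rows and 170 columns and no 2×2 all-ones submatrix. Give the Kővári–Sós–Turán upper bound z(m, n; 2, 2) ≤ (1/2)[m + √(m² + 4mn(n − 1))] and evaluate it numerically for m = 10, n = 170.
z(10, 170; 2, 2) ≤ (1/2)[10 + √(10² + 4·10·170·169)] = (1/2)[10 + √1149300] = 541.0271

Kővári–Sós–Turán: let r_1, ..., r_10 be the row sums and z = Σ r_i the total number of 1s. Each pair of columns can share at most one row with both entries 1 (else a 2×2 all-ones block appears), so Σ_i C(r_i, 2) ≤ C(170, 2) = 14365. By convexity Σ_i C(r_i, 2) ≥ 10·C(z/10, 2) = z(z − 10)/(2·10), giving z² − 10z − 10·170·169 ≤ 0 and hence z ≤ (1/2)[10 + √(100 + 4·287300)] = (1/2)[10 + √1149300] ≈ (1/2)(10 + 1072.0541) = 541.0271.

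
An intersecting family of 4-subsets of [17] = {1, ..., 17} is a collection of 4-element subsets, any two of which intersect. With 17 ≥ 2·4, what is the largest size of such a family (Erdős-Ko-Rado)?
max |F| = C(16, 3) = 560

The Erdős-Ko-Rado theorem states: for n ≥ 2k, an intersecting family of k-subsets of an n-element set has size at most C(n − 1, k − 1), with equality for 'star' families {A ⊆ [n] : |A| = k, i ∈ A} (fix an element i). For n = 17, k = 4: C(16, 3) = 560.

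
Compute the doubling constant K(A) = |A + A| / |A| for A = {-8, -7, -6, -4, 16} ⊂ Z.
K = |A + A| / |A| = 13/5

Enumerate A + A = {a + b : a, b ∈ A}. With |A| = 5, there are |A|^2 = 25 ordered sum pairs; collecting distinct values, A + A = {-16, -15, -14, -13, -12, -11, -10, -8, 8, 9, 10, 12, 32}, so |A + A| = 13. Thus K = 13/5. For comparison, the minimum possible |A + A| over all 5-element sets is 2·5 − 1 = 9 (so min K = 9/5), attained only by arithmetic progressions.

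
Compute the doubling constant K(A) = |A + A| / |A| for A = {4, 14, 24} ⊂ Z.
K = |A + A| / |A| = 5/3

Enumerate A + A = {a + b : a, b ∈ A}. With |A| = 3, there are |A|^2 = 9 ordered sum pairs; collecting distinct values, A + A = {8, 18, 28, 38, 48}, so |A + A| = 5. Thus K = 5/3. Here |A + A| = 2|A| − 1 = 5, the minimum possible — so K = 5/3 is minimal, which holds iff A is an arithmetic progression.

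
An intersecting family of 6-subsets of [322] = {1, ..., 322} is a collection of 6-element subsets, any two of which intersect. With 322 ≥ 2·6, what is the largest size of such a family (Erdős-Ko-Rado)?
max |F| = C(321, 5) = 27526489584

Erdős-Ko-Rado (1961): when n ≥ 2k, max |F| = C(n−1, k−1). The bound is attained by the star {A : i ∈ A} for any fixed i ∈ [n]. Here C(322−1, 6−1) = C(321, 5) = 27526489584.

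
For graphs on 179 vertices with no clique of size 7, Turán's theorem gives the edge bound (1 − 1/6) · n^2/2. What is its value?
Turán density bound = (5/6) · 179^2/2 = 160205/12 ≈ 13350.4167

Turán's theorem: ex(n, K_{r+1}) is achieved by the complete r-partite Turán graph T(n, r) with parts as balanced as possible, and is at most (1 − 1/r) · n^2/2. For r = 6, n = 179: the density bound is (5/6) · 32041/2 = 160205/12 ≈ 13350.4167. The integer-valued extremum is e(T(179, 6)) = 13350, which is strictly less than the density bound 160205/12 since 6 ∤ 179 (the parts of T(179, 6) cannot all be equal).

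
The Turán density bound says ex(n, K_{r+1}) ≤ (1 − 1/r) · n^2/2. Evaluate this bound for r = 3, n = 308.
Turán density bound = (2/3) · 308^2/2 = 94864/3 ≈ 31621.3333

Turán's theorem: ex(n, K_{r+1}) is achieved by the complete r-partite Turán graph T(n, r) with parts as balanced as possible, and is at most (1 − 1/r) · n^2/2. For r = 3, n = 308: the density bound is (2/3) · 94864/2 = 94864/3 ≈ 31621.3333. The integer-valued extremum is e(T(308, 3)) = 31621, which is strictly less than the density bound 94864/3 since 3 ∤ 308 (the parts of T(308, 3) cannot all be equal).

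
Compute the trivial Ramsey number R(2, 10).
R(2, 10) = 10

R(2, k) = k for all k ≥ 2: in a 2-colouring of K_k, either some edge is red (a red K_2) or all edges are blue (a blue K_k). And K_{9} coloured all-blue has no blue K_10, so R(2, 10) > 9. Hence R(2, 10) = 10.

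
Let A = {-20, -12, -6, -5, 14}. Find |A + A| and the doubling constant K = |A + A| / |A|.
K = |A + A| / |A| = 15/5 = 3

Enumerate A + A = {a + b : a, b ∈ A}. With |A| = 5, there are |A|^2 = 25 ordered sum pairs; collecting distinct values, A + A = {-40, -32, -26, -25, -24, -18, -17, -12, -11, -10, -6, 2, 8, 9, 28}, so |A + A| = 15. Thus K = 15/5 = 3. For comparison, the minimum possible |A + A| over all 5-element sets is 2·5 − 1 = 9 (so min K = 9/5), attained only by arithmetic progressions.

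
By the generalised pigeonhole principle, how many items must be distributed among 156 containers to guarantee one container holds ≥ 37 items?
n = (37 − 1)·156 + 1 = 5617

By the generalised pigeonhole principle, to guarantee some box contains ≥ r objects we need more than (r − 1) · k objects total. Threshold: n = (r − 1) · k + 1. With r = 37 and k = 156: n = 36 · 156 + 1 = 5616 + 1 = 5617. For n = 5616 = 36 · 156, we can put exactly 36 objects in every box, avoiding 37 in any single one — so 5617 is tight.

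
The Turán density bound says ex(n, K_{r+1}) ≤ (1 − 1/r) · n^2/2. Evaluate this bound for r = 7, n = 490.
Turán density bound = (6/7) · 490^2/2 = 102900

Turán's theorem: ex(n, K_{r+1}) is achieved by the complete r-partite Turán graph T(n, r) with parts as balanced as possible, and is at most (1 − 1/r) · n^2/2. For r = 7, n = 490: the density bound is (6/7) · 240100/2 = 102900. Since 7 ∣ 490, the Turán graph T(490, 7) has parts of equal size 70, and its edge count e(T(490, 7)) = 102900 attains the density bound exactly.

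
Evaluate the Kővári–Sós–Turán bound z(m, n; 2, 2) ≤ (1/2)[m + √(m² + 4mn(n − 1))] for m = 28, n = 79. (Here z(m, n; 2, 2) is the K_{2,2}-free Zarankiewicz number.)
z(28, 79; 2, 2) ≤ (1/2)[28 + √(28² + 4·28·79·78)] = (1/2)[28 + √690928] = 429.6104

Kővári–Sós–Turán: let r_1, ..., r_28 be the row sums and z = Σ r_i the total number of 1s. Each pair of columns can share at most one row with both entries 1 (else a 2×2 all-ones block appears), so Σ_i C(r_i, 2) ≤ C(79, 2) = 3081. By convexity Σ_i C(r_i, 2) ≥ 28·C(z/28, 2) = z(z − 28)/(2·28), giving z² − 28z − 28·79·78 ≤ 0 and hence z ≤ (1/2)[28 + √(784 + 4·172536)] = (1/2)[28 + √690928] ≈ (1/2)(28 + 831.2208) = 429.6104.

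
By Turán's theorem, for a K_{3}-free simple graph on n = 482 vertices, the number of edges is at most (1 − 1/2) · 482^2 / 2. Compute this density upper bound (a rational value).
Turán density bound = (1/2) · 482^2/2 = 58081

Turán's theorem: ex(n, K_{r+1}) is achieved by the complete r-partite Turán graph T(n, r) with parts as balanced as possible, and is at most (1 − 1/r) · n^2/2. For r = 2, n = 482: the density bound is (1/2) · 232324/2 = 58081. Since 2 ∣ 482, the Turán graph T(482, 2) has parts of equal size 241, and its edge count e(T(482, 2)) = 58081 attains the density bound exactly.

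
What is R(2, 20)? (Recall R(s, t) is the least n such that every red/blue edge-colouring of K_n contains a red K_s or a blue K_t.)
R(2, 20) = 20

R(2, k) = k for all k ≥ 2: in a 2-colouring of K_k, either some edge is red (a red K_2) or all edges are blue (a blue K_k). And K_{19} coloured all-blue has no blue K_20, so R(2, 20) > 19. Hence R(2, 20) = 20.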